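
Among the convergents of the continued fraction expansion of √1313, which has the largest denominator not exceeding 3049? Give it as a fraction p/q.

√1313 = [36; 4, 4, 72, …] (period length 3).
Convergents:
  p_0/q_0 = 36/1
  p_1/q_1 = 145/4
  p_2/q_2 = 616/17
  p_3/q_3 = 44497/1228
  p_4/q_4 = 178604/4929
q_3 = 1228 ≤ 3049 < 4929 = q_4, so the answer is 44497/1228.

44497/1228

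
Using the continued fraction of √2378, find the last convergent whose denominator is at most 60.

√2378 = [48; 1, 3, 3, 1, 96, …] (period length 5).
Convergents:
  p_0/q_0 = 48/1
  p_1/q_1 = 49/1
  p_2/q_2 = 195/4
  p_3/q_3 = 634/13
  p_4/q_4 = 829/17
  p_5/q_5 = 80218/1645
q_4 = 17 ≤ 60 < 1645 = q_5, so the answer is 829/17.

829/17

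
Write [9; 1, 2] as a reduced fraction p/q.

29/3

Fold from the inside: start with 2/1.
  1 + 1/2 = 3/2
  9 + 2/3 = 29/3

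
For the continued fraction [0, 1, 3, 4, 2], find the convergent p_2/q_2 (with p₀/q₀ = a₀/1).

Using pₖ = aₖpₖ₋₁ + pₖ₋₂, qₖ = aₖqₖ₋₁ + qₖ₋₂ (with p₋₁=1, p₋₂=0, q₋₁=0, q₋₂=1):
  k=0: a=0, p=0, q=1
  k=1: a=1, p=1, q=1
  k=2: a=3, p=3, q=4

3/4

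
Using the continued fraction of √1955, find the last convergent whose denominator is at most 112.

√1955 = [44; 4, 1, 1, 1, 4, 88, …] (period length 6).
Convergents:
  p_0/q_0 = 44/1
  p_1/q_1 = 177/4
  p_2/q_2 = 221/5
  p_3/q_3 = 398/9
  p_4/q_4 = 619/14
  p_5/q_5 = 2874/65
  p_6/q_6 = 253531/5734
q_5 = 65 ≤ 112 < 5734 = q_6, so the answer is 2874/65.

2874/65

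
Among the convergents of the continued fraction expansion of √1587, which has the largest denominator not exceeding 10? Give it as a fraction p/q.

239/6

√1587 = [39; 1, 5, 7, 13, 7, 5, 1, 78, …] (period length 8).
Convergents:
  p_0/q_0 = 39/1
  p_1/q_1 = 40/1
  p_2/q_2 = 239/6
  p_3/q_3 = 1713/43
q_2 = 6 ≤ 10 < 43 = q_3, so the answer is 239/6.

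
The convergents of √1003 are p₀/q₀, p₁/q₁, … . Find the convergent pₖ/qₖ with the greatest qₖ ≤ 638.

√1003 = [31; 1, 2, 31, 2, 1, 62, …] (period length 6).
Convergents:
  p_0/q_0 = 31/1
  p_1/q_1 = 32/1
  p_2/q_2 = 95/3
  p_3/q_3 = 2977/94
  p_4/q_4 = 6049/191
  p_5/q_5 = 9026/285
  p_6/q_6 = 565661/17861
q_5 = 285 ≤ 638 < 17861 = q_6, so the answer is 9026/285.

9026/285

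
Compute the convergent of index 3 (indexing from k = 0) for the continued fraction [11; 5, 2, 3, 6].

425/38

Using pₖ = aₖpₖ₋₁ + pₖ₋₂, qₖ = aₖqₖ₋₁ + qₖ₋₂ (with p₋₁=1, p₋₂=0, q₋₁=0, q₋₂=1):
  k=0: a=11, p=11, q=1
  k=1: a=5, p=56, q=5
  k=2: a=2, p=123, q=11
  k=3: a=3, p=425, q=38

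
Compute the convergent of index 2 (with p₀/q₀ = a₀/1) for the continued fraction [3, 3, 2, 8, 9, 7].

Using pₖ = aₖpₖ₋₁ + pₖ₋₂, qₖ = aₖqₖ₋₁ + qₖ₋₂ (with p₋₁=1, p₋₂=0, q₋₁=0, q₋₂=1):
  k=0: a=3, p=3, q=1
  k=1: a=3, p=10, q=3
  k=2: a=2, p=23, q=7

23/7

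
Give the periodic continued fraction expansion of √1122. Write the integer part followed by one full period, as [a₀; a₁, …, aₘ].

[33; 2, 66]

a₀ = ⌊√1122⌋ = 33.
With m₀=0, d₀=1 and mₖ₊₁ = dₖaₖ − mₖ, dₖ₊₁ = (n − mₖ₊₁²)/dₖ, aₖ₊₁ = ⌊(a₀+mₖ₊₁)/dₖ₊₁⌋:
  k=1: m=33, d=33, a=2
  k=2: m=33, d=1, a=66
d=1 and a=2a₀=66 at k=2, so the next step gives (m, d) = (33, 33) again — its k=1 value — and the period has length 2.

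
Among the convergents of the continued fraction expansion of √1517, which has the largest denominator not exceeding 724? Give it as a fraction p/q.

√1517 = [38; 1, 18, 2, 18, 1, 76, …] (period length 6).
Convergents:
  p_0/q_0 = 38/1
  p_1/q_1 = 39/1
  p_2/q_2 = 740/19
  p_3/q_3 = 1519/39
  p_4/q_4 = 28082/721
  p_5/q_5 = 29601/760
q_4 = 721 ≤ 724 < 760 = q_5, so the answer is 28082/721.

28082/721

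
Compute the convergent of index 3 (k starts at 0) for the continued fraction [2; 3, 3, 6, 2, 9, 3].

145/63

Using pₖ = aₖpₖ₋₁ + pₖ₋₂, qₖ = aₖqₖ₋₁ + qₖ₋₂ (with p₋₁=1, p₋₂=0, q₋₁=0, q₋₂=1):
  k=0: a=2, p=2, q=1
  k=1: a=3, p=7, q=3
  k=2: a=3, p=23, q=10
  k=3: a=6, p=145, q=63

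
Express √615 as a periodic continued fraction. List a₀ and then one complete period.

a₀ = ⌊√615⌋ = 24.
With m₀=0, d₀=1 and mₖ₊₁ = dₖaₖ − mₖ, dₖ₊₁ = (n − mₖ₊₁²)/dₖ, aₖ₊₁ = ⌊(a₀+mₖ₊₁)/dₖ₊₁⌋:
  k=1: m=24, d=39, a=1
  k=2: m=15, d=10, a=3
  k=3: m=15, d=39, a=1
  k=4: m=24, d=1, a=48
d=1 and a=2a₀=48 at k=4, so the next step gives (m, d) = (24, 39) again — its k=1 value — and the period has length 4.

[24; 1, 3, 1, 48]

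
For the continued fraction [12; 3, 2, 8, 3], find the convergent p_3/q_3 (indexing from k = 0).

Using pₖ = aₖpₖ₋₁ + pₖ₋₂, qₖ = aₖqₖ₋₁ + qₖ₋₂ (with p₋₁=1, p₋₂=0, q₋₁=0, q₋₂=1):
  k=0: a=12, p=12, q=1
  k=1: a=3, p=37, q=3
  k=2: a=2, p=86, q=7
  k=3: a=8, p=725, q=59

725/59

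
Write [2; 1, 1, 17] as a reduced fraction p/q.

88/35

Using pₖ = aₖpₖ₋₁ + pₖ₋₂ and qₖ = aₖqₖ₋₁ + qₖ₋₂:
  k=0: a=2, p=2, q=1
  k=1: a=1, p=3, q=1
  k=2: a=1, p=5, q=2
  k=3: a=17, p=88, q=35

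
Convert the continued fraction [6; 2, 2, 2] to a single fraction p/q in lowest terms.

77/12

Fold from the inside: start with 2/1.
  2 + 1/2 = 5/2
  2 + 2/5 = 12/5
  6 + 5/12 = 77/12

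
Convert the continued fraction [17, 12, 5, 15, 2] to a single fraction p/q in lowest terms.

Using pₖ = aₖpₖ₋₁ + pₖ₋₂ and qₖ = aₖqₖ₋₁ + qₖ₋₂:
  k=0: a=17, p=17, q=1
  k=1: a=12, p=205, q=12
  k=2: a=5, p=1042, q=61
  k=3: a=15, p=15835, q=927
  k=4: a=2, p=32712, q=1915

32712/1915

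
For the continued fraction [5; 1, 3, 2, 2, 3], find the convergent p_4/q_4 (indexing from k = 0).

127/22

Using pₖ = aₖpₖ₋₁ + pₖ₋₂, qₖ = aₖqₖ₋₁ + qₖ₋₂ (with p₋₁=1, p₋₂=0, q₋₁=0, q₋₂=1):
  k=0: a=5, p=5, q=1
  k=1: a=1, p=6, q=1
  k=2: a=3, p=23, q=4
  k=3: a=2, p=52, q=9
  k=4: a=2, p=127, q=22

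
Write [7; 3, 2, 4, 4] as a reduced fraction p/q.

955/131

Using pₖ = aₖpₖ₋₁ + pₖ₋₂ and qₖ = aₖqₖ₋₁ + qₖ₋₂:
  k=0: a=7, p=7, q=1
  k=1: a=3, p=22, q=3
  k=2: a=2, p=51, q=7
  k=3: a=4, p=226, q=31
  k=4: a=4, p=955, q=131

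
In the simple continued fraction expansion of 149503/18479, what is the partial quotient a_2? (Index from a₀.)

149503 = 8·18479 + 1671   →  a_0 = 8
18479 = 11·1671 + 98   →  a_1 = 11
1671 = 17·98 + 5   →  a_2 = 17

17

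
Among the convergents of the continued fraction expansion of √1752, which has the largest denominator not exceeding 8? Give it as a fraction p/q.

√1752 = [41; 1, 5, 1, 82, …] (period length 4).
Convergents:
  p_0/q_0 = 41/1
  p_1/q_1 = 42/1
  p_2/q_2 = 251/6
  p_3/q_3 = 293/7
  p_4/q_4 = 24277/580
q_3 = 7 ≤ 8 < 580 = q_4, so the answer is 293/7.

293/7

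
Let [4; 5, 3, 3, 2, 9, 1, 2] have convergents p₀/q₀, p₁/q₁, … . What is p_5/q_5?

Using pₖ = aₖpₖ₋₁ + pₖ₋₂, qₖ = aₖqₖ₋₁ + qₖ₋₂ (with p₋₁=1, p₋₂=0, q₋₁=0, q₋₂=1):
  k=0: a=4, p=4, q=1
  k=1: a=5, p=21, q=5
  k=2: a=3, p=67, q=16
  k=3: a=3, p=222, q=53
  k=4: a=2, p=511, q=122
  k=5: a=9, p=4821, q=1151

4821/1151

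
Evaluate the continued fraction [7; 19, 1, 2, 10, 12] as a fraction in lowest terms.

Using pₖ = aₖpₖ₋₁ + pₖ₋₂ and qₖ = aₖqₖ₋₁ + qₖ₋₂:
  k=0: a=7, p=7, q=1
  k=1: a=19, p=134, q=19
  k=2: a=1, p=141, q=20
  k=3: a=2, p=416, q=59
  k=4: a=10, p=4301, q=610
  k=5: a=12, p=52028, q=7379

52028/7379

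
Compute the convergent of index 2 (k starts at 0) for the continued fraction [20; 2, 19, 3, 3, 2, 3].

799/39

Using pₖ = aₖpₖ₋₁ + pₖ₋₂, qₖ = aₖqₖ₋₁ + qₖ₋₂ (with p₋₁=1, p₋₂=0, q₋₁=0, q₋₂=1):
  k=0: a=20, p=20, q=1
  k=1: a=2, p=41, q=2
  k=2: a=19, p=799, q=39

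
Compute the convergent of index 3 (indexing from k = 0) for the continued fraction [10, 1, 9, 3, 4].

Using pₖ = aₖpₖ₋₁ + pₖ₋₂, qₖ = aₖqₖ₋₁ + qₖ₋₂ (with p₋₁=1, p₋₂=0, q₋₁=0, q₋₂=1):
  k=0: a=10, p=10, q=1
  k=1: a=1, p=11, q=1
  k=2: a=9, p=109, q=10
  k=3: a=3, p=338, q=31

338/31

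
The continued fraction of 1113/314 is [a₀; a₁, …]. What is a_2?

1

1113 = 3·314 + 171   →  a_0 = 3
314 = 1·171 + 143   →  a_1 = 1
171 = 1·143 + 28   →  a_2 = 1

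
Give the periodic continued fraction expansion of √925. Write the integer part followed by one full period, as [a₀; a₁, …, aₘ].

a₀ = ⌊√925⌋ = 30.
With m₀=0, d₀=1 and mₖ₊₁ = dₖaₖ − mₖ, dₖ₊₁ = (n − mₖ₊₁²)/dₖ, aₖ₊₁ = ⌊(a₀+mₖ₊₁)/dₖ₊₁⌋:
  k=1: m=30, d=25, a=2
  k=2: m=20, d=21, a=2
  k=3: m=22, d=21, a=2
  k=4: m=20, d=25, a=2
  k=5: m=30, d=1, a=60
d=1 and a=2a₀=60 at k=5, so the next step gives (m, d) = (30, 25) again — its k=1 value — and the period has length 5.

[30; 2, 2, 2, 2, 60]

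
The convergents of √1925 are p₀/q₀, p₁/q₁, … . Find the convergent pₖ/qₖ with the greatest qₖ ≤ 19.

351/8

√1925 = [43; 1, 6, 1, 86, …] (period length 4).
Convergents:
  p_0/q_0 = 43/1
  p_1/q_1 = 44/1
  p_2/q_2 = 307/7
  p_3/q_3 = 351/8
  p_4/q_4 = 30493/695
q_3 = 8 ≤ 19 < 695 = q_4, so the answer is 351/8.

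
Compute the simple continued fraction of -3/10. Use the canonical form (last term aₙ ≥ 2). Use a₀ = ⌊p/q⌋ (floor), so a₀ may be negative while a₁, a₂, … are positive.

[-1; 1, 2, 3]

-3 = -1*10 + 7
10 = 1*7 + 3
7 = 2*3 + 1
3 = 3*1 + 0  (stop)
So -3/10 = [-1; 1, 2, 3].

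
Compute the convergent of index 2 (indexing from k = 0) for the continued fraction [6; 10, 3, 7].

Using pₖ = aₖpₖ₋₁ + pₖ₋₂, qₖ = aₖqₖ₋₁ + qₖ₋₂ (with p₋₁=1, p₋₂=0, q₋₁=0, q₋₂=1):
  k=0: a=6, p=6, q=1
  k=1: a=10, p=61, q=10
  k=2: a=3, p=189, q=31

189/31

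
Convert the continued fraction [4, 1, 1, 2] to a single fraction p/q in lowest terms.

Using pₖ = aₖpₖ₋₁ + pₖ₋₂ and qₖ = aₖqₖ₋₁ + qₖ₋₂:
  k=0: a=4, p=4, q=1
  k=1: a=1, p=5, q=1
  k=2: a=1, p=9, q=2
  k=3: a=2, p=23, q=5

23/5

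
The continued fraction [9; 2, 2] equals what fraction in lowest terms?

47/5

Fold from the inside: start with 2/1.
  2 + 1/2 = 5/2
  9 + 2/5 = 47/5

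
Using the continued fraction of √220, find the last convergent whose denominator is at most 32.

√220 = [14; 1, 4, 1, 28, …] (period length 4).
Convergents:
  p_0/q_0 = 14/1
  p_1/q_1 = 15/1
  p_2/q_2 = 74/5
  p_3/q_3 = 89/6
  p_4/q_4 = 2566/173
q_3 = 6 ≤ 32 < 173 = q_4, so the answer is 89/6.

89/6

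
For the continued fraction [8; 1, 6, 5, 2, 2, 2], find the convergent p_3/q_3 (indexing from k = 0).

319/36

Using pₖ = aₖpₖ₋₁ + pₖ₋₂, qₖ = aₖqₖ₋₁ + qₖ₋₂ (with p₋₁=1, p₋₂=0, q₋₁=0, q₋₂=1):
  k=0: a=8, p=8, q=1
  k=1: a=1, p=9, q=1
  k=2: a=6, p=62, q=7
  k=3: a=5, p=319, q=36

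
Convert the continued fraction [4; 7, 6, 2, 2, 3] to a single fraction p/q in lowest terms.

Using pₖ = aₖpₖ₋₁ + pₖ₋₂ and qₖ = aₖqₖ₋₁ + qₖ₋₂:
  k=0: a=4, p=4, q=1
  k=1: a=7, p=29, q=7
  k=2: a=6, p=178, q=43
  k=3: a=2, p=385, q=93
  k=4: a=2, p=948, q=229
  k=5: a=3, p=3229, q=780

3229/780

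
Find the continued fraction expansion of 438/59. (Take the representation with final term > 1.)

[7; 2, 2, 1, 3, 2]

438 = 7×59 + 25
59 = 2×25 + 9
25 = 2×9 + 7
9 = 1×7 + 2
7 = 3×2 + 1
2 = 2×1 + 0  (stop)
So 438/59 = [7; 2, 2, 1, 3, 2].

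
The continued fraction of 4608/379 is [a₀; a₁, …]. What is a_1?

6

4608 = 12·379 + 60   →  a_0 = 12
379 = 6·60 + 19   →  a_1 = 6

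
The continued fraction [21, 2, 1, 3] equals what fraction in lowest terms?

Fold from the inside: start with 3/1.
  1 + 1/3 = 4/3
  2 + 3/4 = 11/4
  21 + 4/11 = 235/11

235/11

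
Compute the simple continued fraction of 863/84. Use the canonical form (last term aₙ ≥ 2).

[10; 3, 1, 1, 1, 7]

863 = 10*84 + 23
84 = 3*23 + 15
23 = 1*15 + 8
15 = 1*8 + 7
8 = 1*7 + 1
7 = 7*1 + 0  (stop)
So 863/84 = [10; 3, 1, 1, 1, 7].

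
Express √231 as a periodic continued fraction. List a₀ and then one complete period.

[15; 5, 30]

a₀ = ⌊√231⌋ = 15.
With m₀=0, d₀=1 and mₖ₊₁ = dₖaₖ − mₖ, dₖ₊₁ = (n − mₖ₊₁²)/dₖ, aₖ₊₁ = ⌊(a₀+mₖ₊₁)/dₖ₊₁⌋:
  k=1: m=15, d=6, a=5
  k=2: m=15, d=1, a=30
d=1 and a=2a₀=30 at k=2, so the next step gives (m, d) = (15, 6) again — its k=1 value — and the period has length 2.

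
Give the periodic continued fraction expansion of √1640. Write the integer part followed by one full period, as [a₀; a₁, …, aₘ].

[40; 2, 80]

a₀ = ⌊√1640⌋ = 40.
With m₀=0, d₀=1 and mₖ₊₁ = dₖaₖ − mₖ, dₖ₊₁ = (n − mₖ₊₁²)/dₖ, aₖ₊₁ = ⌊(a₀+mₖ₊₁)/dₖ₊₁⌋:
  k=1: m=40, d=40, a=2
  k=2: m=40, d=1, a=80
d=1 and a=2a₀=80 at k=2, so the next step gives (m, d) = (40, 40) again — its k=1 value — and the period has length 2.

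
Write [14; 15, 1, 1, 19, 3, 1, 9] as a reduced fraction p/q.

336211/23905

Fold from the inside: start with 9/1.
  1 + 1/9 = 10/9
  3 + 9/10 = 39/10
  19 + 10/39 = 751/39
  1 + 39/751 = 790/751
  1 + 751/790 = 1541/790
  15 + 790/1541 = 23905/1541
  14 + 1541/23905 = 336211/23905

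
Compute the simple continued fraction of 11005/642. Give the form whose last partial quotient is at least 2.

11005 = 17·642 + 91
642 = 7·91 + 5
91 = 18·5 + 1
5 = 5·1 + 0  (stop)
So 11005/642 = [17; 7, 18, 5].

[17; 7, 18, 5]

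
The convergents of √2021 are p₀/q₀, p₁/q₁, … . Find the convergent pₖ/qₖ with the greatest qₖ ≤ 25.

√2021 = [44; 1, 21, 2, 21, 1, 88, …] (period length 6).
Convergents:
  p_0/q_0 = 44/1
  p_1/q_1 = 45/1
  p_2/q_2 = 989/22
  p_3/q_3 = 2023/45
q_2 = 22 ≤ 25 < 45 = q_3, so the answer is 989/22.

989/22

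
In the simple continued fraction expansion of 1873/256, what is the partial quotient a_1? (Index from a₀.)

3

1873 = 7·256 + 81   →  a_0 = 7
256 = 3·81 + 13   →  a_1 = 3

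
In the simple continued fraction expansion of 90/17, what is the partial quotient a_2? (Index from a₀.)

2

90 = 5·17 + 5   →  a_0 = 5
17 = 3·5 + 2   →  a_1 = 3
5 = 2·2 + 1   →  a_2 = 2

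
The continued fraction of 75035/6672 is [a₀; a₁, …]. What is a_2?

16

75035 = 11·6672 + 1643   →  a_0 = 11
6672 = 4·1643 + 100   →  a_1 = 4
1643 = 16·100 + 43   →  a_2 = 16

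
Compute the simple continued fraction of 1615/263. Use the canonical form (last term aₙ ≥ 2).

[6; 7, 9, 4]

1615 = 6*263 + 37
263 = 7*37 + 4
37 = 9*4 + 1
4 = 4*1 + 0  (stop)
So 1615/263 = [6; 7, 9, 4].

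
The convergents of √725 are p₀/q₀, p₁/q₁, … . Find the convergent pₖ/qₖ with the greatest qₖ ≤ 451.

√725 = [26; 1, 12, 2, 12, 1, 52, …] (period length 6).
Convergents:
  p_0/q_0 = 26/1
  p_1/q_1 = 27/1
  p_2/q_2 = 350/13
  p_3/q_3 = 727/27
  p_4/q_4 = 9074/337
  p_5/q_5 = 9801/364
  p_6/q_6 = 518726/19265
q_5 = 364 ≤ 451 < 19265 = q_6, so the answer is 9801/364.

9801/364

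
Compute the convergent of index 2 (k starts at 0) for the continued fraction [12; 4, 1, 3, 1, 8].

61/5

Using pₖ = aₖpₖ₋₁ + pₖ₋₂, qₖ = aₖqₖ₋₁ + qₖ₋₂ (with p₋₁=1, p₋₂=0, q₋₁=0, q₋₂=1):
  k=0: a=12, p=12, q=1
  k=1: a=4, p=49, q=4
  k=2: a=1, p=61, q=5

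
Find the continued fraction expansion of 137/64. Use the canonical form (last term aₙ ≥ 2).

137 = 2*64 + 9
64 = 7*9 + 1
9 = 9*1 + 0  (stop)
So 137/64 = [2; 7, 9].

[2; 7, 9]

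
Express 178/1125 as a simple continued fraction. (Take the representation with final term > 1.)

[0; 6, 3, 8, 7]

178 = 0·1125 + 178
1125 = 6·178 + 57
178 = 3·57 + 7
57 = 8·7 + 1
7 = 7·1 + 0  (stop)
So 178/1125 = [0; 6, 3, 8, 7].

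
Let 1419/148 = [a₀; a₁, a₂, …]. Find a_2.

1

1419 = 9·148 + 87   →  a_0 = 9
148 = 1·87 + 61   →  a_1 = 1
87 = 1·61 + 26   →  a_2 = 1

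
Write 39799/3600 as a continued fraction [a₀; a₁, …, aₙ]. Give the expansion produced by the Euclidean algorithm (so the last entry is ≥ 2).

[11; 18, 11, 18]

39799 = 11×3600 + 199
3600 = 18×199 + 18
199 = 11×18 + 1
18 = 18×1 + 0  (stop)
So 39799/3600 = [11; 18, 11, 18].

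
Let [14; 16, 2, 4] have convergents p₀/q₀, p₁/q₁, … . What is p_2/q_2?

464/33

Using pₖ = aₖpₖ₋₁ + pₖ₋₂, qₖ = aₖqₖ₋₁ + qₖ₋₂ (with p₋₁=1, p₋₂=0, q₋₁=0, q₋₂=1):
  k=0: a=14, p=14, q=1
  k=1: a=16, p=225, q=16
  k=2: a=2, p=464, q=33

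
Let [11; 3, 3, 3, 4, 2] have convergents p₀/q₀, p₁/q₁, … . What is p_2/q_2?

Using pₖ = aₖpₖ₋₁ + pₖ₋₂, qₖ = aₖqₖ₋₁ + qₖ₋₂ (with p₋₁=1, p₋₂=0, q₋₁=0, q₋₂=1):
  k=0: a=11, p=11, q=1
  k=1: a=3, p=34, q=3
  k=2: a=3, p=113, q=10

113/10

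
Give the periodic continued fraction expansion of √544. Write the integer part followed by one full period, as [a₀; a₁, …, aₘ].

a₀ = ⌊√544⌋ = 23.
With m₀=0, d₀=1 and mₖ₊₁ = dₖaₖ − mₖ, dₖ₊₁ = (n − mₖ₊₁²)/dₖ, aₖ₊₁ = ⌊(a₀+mₖ₊₁)/dₖ₊₁⌋:
  k=1: m=23, d=15, a=3
  k=2: m=22, d=4, a=11
  k=3: m=22, d=15, a=3
  k=4: m=23, d=1, a=46
d=1 and a=2a₀=46 at k=4, so the next step gives (m, d) = (23, 15) again — its k=1 value — and the period has length 4.

[23; 3, 11, 3, 46]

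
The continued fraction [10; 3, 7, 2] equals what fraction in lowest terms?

Using pₖ = aₖpₖ₋₁ + pₖ₋₂ and qₖ = aₖqₖ₋₁ + qₖ₋₂:
  k=0: a=10, p=10, q=1
  k=1: a=3, p=31, q=3
  k=2: a=7, p=227, q=22
  k=3: a=2, p=485, q=47

485/47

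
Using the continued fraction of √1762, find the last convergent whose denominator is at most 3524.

√1762 = [41; 1, 40, 1, 82, …] (period length 4).
Convergents:
  p_0/q_0 = 41/1
  p_1/q_1 = 42/1
  p_2/q_2 = 1721/41
  p_3/q_3 = 1763/42
  p_4/q_4 = 146287/3485
  p_5/q_5 = 148050/3527
q_4 = 3485 ≤ 3524 < 3527 = q_5, so the answer is 146287/3485.

146287/3485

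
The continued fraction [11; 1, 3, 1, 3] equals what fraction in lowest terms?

Fold from the inside: start with 3/1.
  1 + 1/3 = 4/3
  3 + 3/4 = 15/4
  1 + 4/15 = 19/15
  11 + 15/19 = 224/19

224/19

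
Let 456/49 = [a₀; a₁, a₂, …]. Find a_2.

3

456 = 9·49 + 15   →  a_0 = 9
49 = 3·15 + 4   →  a_1 = 3
15 = 3·4 + 3   →  a_2 = 3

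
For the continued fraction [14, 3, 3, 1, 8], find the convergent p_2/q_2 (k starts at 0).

143/10

Using pₖ = aₖpₖ₋₁ + pₖ₋₂, qₖ = aₖqₖ₋₁ + qₖ₋₂ (with p₋₁=1, p₋₂=0, q₋₁=0, q₋₂=1):
  k=0: a=14, p=14, q=1
  k=1: a=3, p=43, q=3
  k=2: a=3, p=143, q=10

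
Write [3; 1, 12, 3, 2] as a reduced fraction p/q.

Using pₖ = aₖpₖ₋₁ + pₖ₋₂ and qₖ = aₖqₖ₋₁ + qₖ₋₂:
  k=0: a=3, p=3, q=1
  k=1: a=1, p=4, q=1
  k=2: a=12, p=51, q=13
  k=3: a=3, p=157, q=40
  k=4: a=2, p=365, q=93

365/93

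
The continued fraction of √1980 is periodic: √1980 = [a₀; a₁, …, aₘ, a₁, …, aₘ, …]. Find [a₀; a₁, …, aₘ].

[44; 2, 88]

a₀ = ⌊√1980⌋ = 44.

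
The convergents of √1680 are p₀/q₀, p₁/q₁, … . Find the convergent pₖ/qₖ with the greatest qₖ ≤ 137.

√1680 = [40; 1, 80, …] (period length 2).
Convergents:
  p_0/q_0 = 40/1
  p_1/q_1 = 41/1
  p_2/q_2 = 3320/81
  p_3/q_3 = 3361/82
  p_4/q_4 = 272200/6641
q_3 = 82 ≤ 137 < 6641 = q_4, so the answer is 3361/82.

3361/82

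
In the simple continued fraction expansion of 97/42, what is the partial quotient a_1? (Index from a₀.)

97 = 2·42 + 13   →  a_0 = 2
42 = 3·13 + 3   →  a_1 = 3

3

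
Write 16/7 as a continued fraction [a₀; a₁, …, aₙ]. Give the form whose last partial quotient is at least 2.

16 = 2*7 + 2
7 = 3*2 + 1
2 = 2*1 + 0  (stop)
So 16/7 = [2; 3, 2].

[2; 3, 2]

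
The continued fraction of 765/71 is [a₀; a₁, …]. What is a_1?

765 = 10·71 + 55   →  a_0 = 10
71 = 1·55 + 16   →  a_1 = 1

1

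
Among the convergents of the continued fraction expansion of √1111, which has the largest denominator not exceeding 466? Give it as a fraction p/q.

6633/199

√1111 = [33; 3, 66, …] (period length 2).
Convergents:
  p_0/q_0 = 33/1
  p_1/q_1 = 100/3
  p_2/q_2 = 6633/199
  p_3/q_3 = 19999/600
q_2 = 199 ≤ 466 < 600 = q_3, so the answer is 6633/199.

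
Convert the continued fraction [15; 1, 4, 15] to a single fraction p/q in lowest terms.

Fold from the inside: start with 15/1.
  4 + 1/15 = 61/15
  1 + 15/61 = 76/61
  15 + 61/76 = 1201/76

1201/76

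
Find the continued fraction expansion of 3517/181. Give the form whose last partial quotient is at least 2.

[19; 2, 3, 8, 3]

3517 = 19·181 + 78
181 = 2·78 + 25
78 = 3·25 + 3
25 = 8·3 + 1
3 = 3·1 + 0  (stop)
So 3517/181 = [19; 2, 3, 8, 3].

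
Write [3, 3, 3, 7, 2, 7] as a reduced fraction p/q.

3846/1165

Fold from the inside: start with 7/1.
  2 + 1/7 = 15/7
  7 + 7/15 = 112/15
  3 + 15/112 = 351/112
  3 + 112/351 = 1165/351
  3 + 351/1165 = 3846/1165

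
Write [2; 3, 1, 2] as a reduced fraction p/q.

Fold from the inside: start with 2/1.
  1 + 1/2 = 3/2
  3 + 2/3 = 11/3
  2 + 3/11 = 25/11

25/11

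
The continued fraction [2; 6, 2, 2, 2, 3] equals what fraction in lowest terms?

Using pₖ = aₖpₖ₋₁ + pₖ₋₂ and qₖ = aₖqₖ₋₁ + qₖ₋₂:
  k=0: a=2, p=2, q=1
  k=1: a=6, p=13, q=6
  k=2: a=2, p=28, q=13
  k=3: a=2, p=69, q=32
  k=4: a=2, p=166, q=77
  k=5: a=3, p=567, q=263

567/263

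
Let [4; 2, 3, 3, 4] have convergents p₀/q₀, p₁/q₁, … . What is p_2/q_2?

31/7

Using pₖ = aₖpₖ₋₁ + pₖ₋₂, qₖ = aₖqₖ₋₁ + qₖ₋₂ (with p₋₁=1, p₋₂=0, q₋₁=0, q₋₂=1):
  k=0: a=4, p=4, q=1
  k=1: a=2, p=9, q=2
  k=2: a=3, p=31, q=7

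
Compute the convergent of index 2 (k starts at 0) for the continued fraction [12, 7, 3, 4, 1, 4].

Using pₖ = aₖpₖ₋₁ + pₖ₋₂, qₖ = aₖqₖ₋₁ + qₖ₋₂ (with p₋₁=1, p₋₂=0, q₋₁=0, q₋₂=1):
  k=0: a=12, p=12, q=1
  k=1: a=7, p=85, q=7
  k=2: a=3, p=267, q=22

267/22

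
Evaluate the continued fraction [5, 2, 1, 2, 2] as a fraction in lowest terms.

102/19

Fold from the inside: start with 2/1.
  2 + 1/2 = 5/2
  1 + 2/5 = 7/5
  2 + 5/7 = 19/7
  5 + 7/19 = 102/19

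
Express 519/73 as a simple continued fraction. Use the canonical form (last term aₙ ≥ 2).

519 = 7×73 + 8
73 = 9×8 + 1
8 = 8×1 + 0  (stop)
So 519/73 = [7; 9, 8].

[7; 9, 8]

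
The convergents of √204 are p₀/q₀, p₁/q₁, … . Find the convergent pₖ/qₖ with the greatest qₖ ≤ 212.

√204 = [14; 3, 1, 1, 6, 1, 1, 3, 28, …] (period length 8).
Convergents:
  p_0/q_0 = 14/1
  p_1/q_1 = 43/3
  p_2/q_2 = 57/4
  p_3/q_3 = 100/7
  p_4/q_4 = 657/46
  p_5/q_5 = 757/53
  p_6/q_6 = 1414/99
  p_7/q_7 = 4999/350
q_6 = 99 ≤ 212 < 350 = q_7, so the answer is 1414/99.

1414/99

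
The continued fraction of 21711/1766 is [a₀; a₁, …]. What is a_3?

2

21711 = 12·1766 + 519   →  a_0 = 12
1766 = 3·519 + 209   →  a_1 = 3
519 = 2·209 + 101   →  a_2 = 2
209 = 2·101 + 7   →  a_3 = 2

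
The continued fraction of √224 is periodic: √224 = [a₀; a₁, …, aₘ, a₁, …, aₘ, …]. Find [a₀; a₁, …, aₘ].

[14; 1, 28]

a₀ = ⌊√224⌋ = 14.
With m₀=0, d₀=1 and mₖ₊₁ = dₖaₖ − mₖ, dₖ₊₁ = (n − mₖ₊₁²)/dₖ, aₖ₊₁ = ⌊(a₀+mₖ₊₁)/dₖ₊₁⌋:
  k=1: m=14, d=28, a=1
  k=2: m=14, d=1, a=28
d=1 and a=2a₀=28 at k=2, so the next step gives (m, d) = (14, 28) again — its k=1 value — and the period has length 2.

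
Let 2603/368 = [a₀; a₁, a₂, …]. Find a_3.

2603 = 7·368 + 27   →  a_0 = 7
368 = 13·27 + 17   →  a_1 = 13
27 = 1·17 + 10   →  a_2 = 1
17 = 1·10 + 7   →  a_3 = 1

1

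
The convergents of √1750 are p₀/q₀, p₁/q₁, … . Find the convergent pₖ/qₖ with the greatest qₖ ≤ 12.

251/6

√1750 = [41; 1, 4, 1, 82, …] (period length 4).
Convergents:
  p_0/q_0 = 41/1
  p_1/q_1 = 42/1
  p_2/q_2 = 209/5
  p_3/q_3 = 251/6
  p_4/q_4 = 20791/497
q_3 = 6 ≤ 12 < 497 = q_4, so the answer is 251/6.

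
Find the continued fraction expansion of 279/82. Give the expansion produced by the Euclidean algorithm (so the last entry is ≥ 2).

[3; 2, 2, 16]

279 = 3·82 + 33
82 = 2·33 + 16
33 = 2·16 + 1
16 = 16·1 + 0  (stop)
So 279/82 = [3; 2, 2, 16].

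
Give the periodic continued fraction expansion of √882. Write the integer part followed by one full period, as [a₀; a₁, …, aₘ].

[29; 1, 2, 3, 6, 3, 2, 1, 58]

a₀ = ⌊√882⌋ = 29.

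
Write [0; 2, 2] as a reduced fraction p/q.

Using pₖ = aₖpₖ₋₁ + pₖ₋₂ and qₖ = aₖqₖ₋₁ + qₖ₋₂:
  k=0: a=0, p=0, q=1
  k=1: a=2, p=1, q=2
  k=2: a=2, p=2, q=5

2/5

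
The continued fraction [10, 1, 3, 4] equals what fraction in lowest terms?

Fold from the inside: start with 4/1.
  3 + 1/4 = 13/4
  1 + 4/13 = 17/13
  10 + 13/17 = 183/17

183/17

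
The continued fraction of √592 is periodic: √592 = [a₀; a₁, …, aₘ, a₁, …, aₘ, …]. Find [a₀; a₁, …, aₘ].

[24; 3, 48]

a₀ = ⌊√592⌋ = 24.
With m₀=0, d₀=1 and mₖ₊₁ = dₖaₖ − mₖ, dₖ₊₁ = (n − mₖ₊₁²)/dₖ, aₖ₊₁ = ⌊(a₀+mₖ₊₁)/dₖ₊₁⌋:
  k=1: m=24, d=16, a=3
  k=2: m=24, d=1, a=48
d=1 and a=2a₀=48 at k=2, so the next step gives (m, d) = (24, 16) again — its k=1 value — and the period has length 2.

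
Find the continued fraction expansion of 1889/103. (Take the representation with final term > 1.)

[18; 2, 1, 16, 2]

1889 = 18×103 + 35
103 = 2×35 + 33
35 = 1×33 + 2
33 = 16×2 + 1
2 = 2×1 + 0  (stop)
So 1889/103 = [18; 2, 1, 16, 2].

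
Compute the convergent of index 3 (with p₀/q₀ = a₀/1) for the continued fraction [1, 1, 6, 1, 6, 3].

Using pₖ = aₖpₖ₋₁ + pₖ₋₂, qₖ = aₖqₖ₋₁ + qₖ₋₂ (with p₋₁=1, p₋₂=0, q₋₁=0, q₋₂=1):
  k=0: a=1, p=1, q=1
  k=1: a=1, p=2, q=1
  k=2: a=6, p=13, q=7
  k=3: a=1, p=15, q=8

15/8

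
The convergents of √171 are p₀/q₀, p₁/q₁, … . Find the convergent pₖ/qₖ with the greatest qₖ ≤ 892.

√171 = [13; 13, 26, …] (period length 2).
Convergents:
  p_0/q_0 = 13/1
  p_1/q_1 = 170/13
  p_2/q_2 = 4433/339
  p_3/q_3 = 57799/4420
q_2 = 339 ≤ 892 < 4420 = q_3, so the answer is 4433/339.

4433/339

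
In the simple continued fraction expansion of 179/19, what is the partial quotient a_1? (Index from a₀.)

179 = 9·19 + 8   →  a_0 = 9
19 = 2·8 + 3   →  a_1 = 2

2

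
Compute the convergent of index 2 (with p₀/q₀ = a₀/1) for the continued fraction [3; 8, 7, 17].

Using pₖ = aₖpₖ₋₁ + pₖ₋₂, qₖ = aₖqₖ₋₁ + qₖ₋₂ (with p₋₁=1, p₋₂=0, q₋₁=0, q₋₂=1):
  k=0: a=3, p=3, q=1
  k=1: a=8, p=25, q=8
  k=2: a=7, p=178, q=57

178/57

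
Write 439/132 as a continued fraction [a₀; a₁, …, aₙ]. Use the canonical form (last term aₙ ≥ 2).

439 = 3×132 + 43
132 = 3×43 + 3
43 = 14×3 + 1
3 = 3×1 + 0  (stop)
So 439/132 = [3; 3, 14, 3].

[3; 3, 14, 3]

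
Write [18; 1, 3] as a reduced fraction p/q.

75/4

Using pₖ = aₖpₖ₋₁ + pₖ₋₂ and qₖ = aₖqₖ₋₁ + qₖ₋₂:
  k=0: a=18, p=18, q=1
  k=1: a=1, p=19, q=1
  k=2: a=3, p=75, q=4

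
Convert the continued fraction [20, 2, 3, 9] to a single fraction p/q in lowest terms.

Using pₖ = aₖpₖ₋₁ + pₖ₋₂ and qₖ = aₖqₖ₋₁ + qₖ₋₂:
  k=0: a=20, p=20, q=1
  k=1: a=2, p=41, q=2
  k=2: a=3, p=143, q=7
  k=3: a=9, p=1328, q=65

1328/65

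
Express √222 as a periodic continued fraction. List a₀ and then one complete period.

a₀ = ⌊√222⌋ = 14.

[14; 1, 8, 1, 28]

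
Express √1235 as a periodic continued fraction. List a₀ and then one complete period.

a₀ = ⌊√1235⌋ = 35.
With m₀=0, d₀=1 and mₖ₊₁ = dₖaₖ − mₖ, dₖ₊₁ = (n − mₖ₊₁²)/dₖ, aₖ₊₁ = ⌊(a₀+mₖ₊₁)/dₖ₊₁⌋:
  k=1: m=35, d=10, a=7
  k=2: m=35, d=1, a=70
d=1 and a=2a₀=70 at k=2, so the next step gives (m, d) = (35, 10) again — its k=1 value — and the period has length 2.

[35; 7, 70]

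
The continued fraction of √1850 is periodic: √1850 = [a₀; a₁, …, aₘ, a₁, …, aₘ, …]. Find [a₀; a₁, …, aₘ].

a₀ = ⌊√1850⌋ = 43.
With m₀=0, d₀=1 and mₖ₊₁ = dₖaₖ − mₖ, dₖ₊₁ = (n − mₖ₊₁²)/dₖ, aₖ₊₁ = ⌊(a₀+mₖ₊₁)/dₖ₊₁⌋:
  k=1: m=43, d=1, a=86
d=1 and a=2a₀=86 at k=1, so the next step gives (m, d) = (43, 1) again — its k=1 value — and the period has length 1.

[43; 86]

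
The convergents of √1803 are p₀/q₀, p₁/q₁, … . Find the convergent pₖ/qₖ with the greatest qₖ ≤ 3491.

93798/2209

√1803 = [42; 2, 6, 28, 6, 2, 84, …] (period length 6).
Convergents:
  p_0/q_0 = 42/1
  p_1/q_1 = 85/2
  p_2/q_2 = 552/13
  p_3/q_3 = 15541/366
  p_4/q_4 = 93798/2209
  p_5/q_5 = 203137/4784
q_4 = 2209 ≤ 3491 < 4784 = q_5, so the answer is 93798/2209.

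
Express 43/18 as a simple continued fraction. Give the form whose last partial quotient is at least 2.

[2; 2, 1, 1, 3]

43 = 2×18 + 7
18 = 2×7 + 4
7 = 1×4 + 3
4 = 1×3 + 1
3 = 3×1 + 0  (stop)
So 43/18 = [2; 2, 1, 1, 3].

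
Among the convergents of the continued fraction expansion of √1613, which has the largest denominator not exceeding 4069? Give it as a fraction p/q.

119121/2966

√1613 = [40; 6, 6, 80, …] (period length 3).
Convergents:
  p_0/q_0 = 40/1
  p_1/q_1 = 241/6
  p_2/q_2 = 1486/37
  p_3/q_3 = 119121/2966
  p_4/q_4 = 716212/17833
q_3 = 2966 ≤ 4069 < 17833 = q_4, so the answer is 119121/2966.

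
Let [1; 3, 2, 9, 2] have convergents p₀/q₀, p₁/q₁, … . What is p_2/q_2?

Using pₖ = aₖpₖ₋₁ + pₖ₋₂, qₖ = aₖqₖ₋₁ + qₖ₋₂ (with p₋₁=1, p₋₂=0, q₋₁=0, q₋₂=1):
  k=0: a=1, p=1, q=1
  k=1: a=3, p=4, q=3
  k=2: a=2, p=9, q=7

9/7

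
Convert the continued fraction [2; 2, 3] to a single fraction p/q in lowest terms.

17/7

Using pₖ = aₖpₖ₋₁ + pₖ₋₂ and qₖ = aₖqₖ₋₁ + qₖ₋₂:
  k=0: a=2, p=2, q=1
  k=1: a=2, p=5, q=2
  k=2: a=3, p=17, q=7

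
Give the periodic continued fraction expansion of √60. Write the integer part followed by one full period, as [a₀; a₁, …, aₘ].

a₀ = ⌊√60⌋ = 7.
With m₀=0, d₀=1 and mₖ₊₁ = dₖaₖ − mₖ, dₖ₊₁ = (n − mₖ₊₁²)/dₖ, aₖ₊₁ = ⌊(a₀+mₖ₊₁)/dₖ₊₁⌋:
  k=1: m=7, d=11, a=1
  k=2: m=4, d=4, a=2
  k=3: m=4, d=11, a=1
  k=4: m=7, d=1, a=14
d=1 and a=2a₀=14 at k=4, so the next step gives (m, d) = (7, 11) again — its k=1 value — and the period has length 4.

[7; 1, 2, 1, 14]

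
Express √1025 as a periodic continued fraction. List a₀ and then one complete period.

[32; 64]

a₀ = ⌊√1025⌋ = 32.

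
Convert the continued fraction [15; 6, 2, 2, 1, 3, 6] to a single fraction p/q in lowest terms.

Fold from the inside: start with 6/1.
  3 + 1/6 = 19/6
  1 + 6/19 = 25/19
  2 + 19/25 = 69/25
  2 + 25/69 = 163/69
  6 + 69/163 = 1047/163
  15 + 163/1047 = 15868/1047

15868/1047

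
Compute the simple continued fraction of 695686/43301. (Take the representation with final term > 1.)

[16; 15, 11, 2, 3, 3, 3, 3]

695686 = 16×43301 + 2870
43301 = 15×2870 + 251
2870 = 11×251 + 109
251 = 2×109 + 33
109 = 3×33 + 10
33 = 3×10 + 3
10 = 3×3 + 1
3 = 3×1 + 0  (stop)
So 695686/43301 = [16; 15, 11, 2, 3, 3, 3, 3].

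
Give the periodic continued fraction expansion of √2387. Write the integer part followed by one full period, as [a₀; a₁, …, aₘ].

[48; 1, 5, 1, 96]

a₀ = ⌊√2387⌋ = 48.
With m₀=0, d₀=1 and mₖ₊₁ = dₖaₖ − mₖ, dₖ₊₁ = (n − mₖ₊₁²)/dₖ, aₖ₊₁ = ⌊(a₀+mₖ₊₁)/dₖ₊₁⌋:
  k=1: m=48, d=83, a=1
  k=2: m=35, d=14, a=5
  k=3: m=35, d=83, a=1
  k=4: m=48, d=1, a=96
d=1 and a=2a₀=96 at k=4, so the next step gives (m, d) = (48, 83) again — its k=1 value — and the period has length 4.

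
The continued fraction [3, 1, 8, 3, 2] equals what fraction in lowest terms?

253/65

Using pₖ = aₖpₖ₋₁ + pₖ₋₂ and qₖ = aₖqₖ₋₁ + qₖ₋₂:
  k=0: a=3, p=3, q=1
  k=1: a=1, p=4, q=1
  k=2: a=8, p=35, q=9
  k=3: a=3, p=109, q=28
  k=4: a=2, p=253, q=65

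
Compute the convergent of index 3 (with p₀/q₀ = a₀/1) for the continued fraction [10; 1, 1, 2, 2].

53/5

Using pₖ = aₖpₖ₋₁ + pₖ₋₂, qₖ = aₖqₖ₋₁ + qₖ₋₂ (with p₋₁=1, p₋₂=0, q₋₁=0, q₋₂=1):
  k=0: a=10, p=10, q=1
  k=1: a=1, p=11, q=1
  k=2: a=1, p=21, q=2
  k=3: a=2, p=53, q=5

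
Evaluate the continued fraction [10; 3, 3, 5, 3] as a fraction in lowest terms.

1741/169

Fold from the inside: start with 3/1.
  5 + 1/3 = 16/3
  3 + 3/16 = 51/16
  3 + 16/51 = 169/51
  10 + 51/169 = 1741/169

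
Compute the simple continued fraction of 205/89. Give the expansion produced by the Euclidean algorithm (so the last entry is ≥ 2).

[2; 3, 3, 2, 1, 2]

205 = 2×89 + 27
89 = 3×27 + 8
27 = 3×8 + 3
8 = 2×3 + 2
3 = 1×2 + 1
2 = 2×1 + 0  (stop)
So 205/89 = [2; 3, 3, 2, 1, 2].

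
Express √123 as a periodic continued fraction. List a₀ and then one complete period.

[11; 11, 22]

a₀ = ⌊√123⌋ = 11.
With m₀=0, d₀=1 and mₖ₊₁ = dₖaₖ − mₖ, dₖ₊₁ = (n − mₖ₊₁²)/dₖ, aₖ₊₁ = ⌊(a₀+mₖ₊₁)/dₖ₊₁⌋:
  k=1: m=11, d=2, a=11
  k=2: m=11, d=1, a=22
d=1 and a=2a₀=22 at k=2, so the next step gives (m, d) = (11, 2) again — its k=1 value — and the period has length 2.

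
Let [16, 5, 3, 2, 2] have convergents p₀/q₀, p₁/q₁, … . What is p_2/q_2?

Using pₖ = aₖpₖ₋₁ + pₖ₋₂, qₖ = aₖqₖ₋₁ + qₖ₋₂ (with p₋₁=1, p₋₂=0, q₋₁=0, q₋₂=1):
  k=0: a=16, p=16, q=1
  k=1: a=5, p=81, q=5
  k=2: a=3, p=259, q=16

259/16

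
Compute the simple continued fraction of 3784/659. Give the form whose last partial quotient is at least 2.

3784 = 5·659 + 489
659 = 1·489 + 170
489 = 2·170 + 149
170 = 1·149 + 21
149 = 7·21 + 2
21 = 10·2 + 1
2 = 2·1 + 0  (stop)
So 3784/659 = [5; 1, 2, 1, 7, 10, 2].

[5; 1, 2, 1, 7, 10, 2]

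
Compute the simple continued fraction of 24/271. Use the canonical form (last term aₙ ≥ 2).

24 = 0×271 + 24
271 = 11×24 + 7
24 = 3×7 + 3
7 = 2×3 + 1
3 = 3×1 + 0  (stop)
So 24/271 = [0; 11, 3, 2, 3].

[0; 11, 3, 2, 3]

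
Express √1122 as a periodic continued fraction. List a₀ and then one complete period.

a₀ = ⌊√1122⌋ = 33.
With m₀=0, d₀=1 and mₖ₊₁ = dₖaₖ − mₖ, dₖ₊₁ = (n − mₖ₊₁²)/dₖ, aₖ₊₁ = ⌊(a₀+mₖ₊₁)/dₖ₊₁⌋:
  k=1: m=33, d=33, a=2
  k=2: m=33, d=1, a=66
d=1 and a=2a₀=66 at k=2, so the next step gives (m, d) = (33, 33) again — its k=1 value — and the period has length 2.

[33; 2, 66]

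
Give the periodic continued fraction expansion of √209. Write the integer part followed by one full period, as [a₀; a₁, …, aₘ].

a₀ = ⌊√209⌋ = 14.

[14; 2, 5, 3, 2, 3, 5, 2, 28]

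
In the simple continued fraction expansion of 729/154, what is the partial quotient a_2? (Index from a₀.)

729 = 4·154 + 113   →  a_0 = 4
154 = 1·113 + 41   →  a_1 = 1
113 = 2·41 + 31   →  a_2 = 2

2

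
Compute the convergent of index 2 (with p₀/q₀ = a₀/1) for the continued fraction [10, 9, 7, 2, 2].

647/64

Using pₖ = aₖpₖ₋₁ + pₖ₋₂, qₖ = aₖqₖ₋₁ + qₖ₋₂ (with p₋₁=1, p₋₂=0, q₋₁=0, q₋₂=1):
  k=0: a=10, p=10, q=1
  k=1: a=9, p=91, q=9
  k=2: a=7, p=647, q=64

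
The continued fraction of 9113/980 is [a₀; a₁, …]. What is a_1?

9113 = 9·980 + 293   →  a_0 = 9
980 = 3·293 + 101   →  a_1 = 3

3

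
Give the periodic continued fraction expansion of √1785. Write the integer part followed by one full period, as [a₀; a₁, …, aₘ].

[42; 4, 84]

a₀ = ⌊√1785⌋ = 42.
With m₀=0, d₀=1 and mₖ₊₁ = dₖaₖ − mₖ, dₖ₊₁ = (n − mₖ₊₁²)/dₖ, aₖ₊₁ = ⌊(a₀+mₖ₊₁)/dₖ₊₁⌋:
  k=1: m=42, d=21, a=4
  k=2: m=42, d=1, a=84
d=1 and a=2a₀=84 at k=2, so the next step gives (m, d) = (42, 21) again — its k=1 value — and the period has length 2.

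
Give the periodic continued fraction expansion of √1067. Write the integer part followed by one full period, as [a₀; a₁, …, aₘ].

[32; 1, 1, 1, 64]

a₀ = ⌊√1067⌋ = 32.
With m₀=0, d₀=1 and mₖ₊₁ = dₖaₖ − mₖ, dₖ₊₁ = (n − mₖ₊₁²)/dₖ, aₖ₊₁ = ⌊(a₀+mₖ₊₁)/dₖ₊₁⌋:
  k=1: m=32, d=43, a=1
  k=2: m=11, d=22, a=1
  k=3: m=11, d=43, a=1
  k=4: m=32, d=1, a=64
d=1 and a=2a₀=64 at k=4, so the next step gives (m, d) = (32, 43) again — its k=1 value — and the period has length 4.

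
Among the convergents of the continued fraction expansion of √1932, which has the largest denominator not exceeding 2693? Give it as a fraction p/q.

85052/1935

√1932 = [43; 1, 20, 1, 86, …] (period length 4).
Convergents:
  p_0/q_0 = 43/1
  p_1/q_1 = 44/1
  p_2/q_2 = 923/21
  p_3/q_3 = 967/22
  p_4/q_4 = 84085/1913
  p_5/q_5 = 85052/1935
  p_6/q_6 = 1785125/40613
q_5 = 1935 ≤ 2693 < 40613 = q_6, so the answer is 85052/1935.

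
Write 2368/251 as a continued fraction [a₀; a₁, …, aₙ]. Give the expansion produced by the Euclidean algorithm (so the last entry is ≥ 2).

2368 = 9×251 + 109
251 = 2×109 + 33
109 = 3×33 + 10
33 = 3×10 + 3
10 = 3×3 + 1
3 = 3×1 + 0  (stop)
So 2368/251 = [9; 2, 3, 3, 3, 3].

[9; 2, 3, 3, 3, 3]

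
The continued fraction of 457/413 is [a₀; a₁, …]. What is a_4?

1

457 = 1·413 + 44   →  a_0 = 1
413 = 9·44 + 17   →  a_1 = 9
44 = 2·17 + 10   →  a_2 = 2
17 = 1·10 + 7   →  a_3 = 1
10 = 1·7 + 3   →  a_4 = 1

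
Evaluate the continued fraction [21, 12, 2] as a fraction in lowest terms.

527/25

Using pₖ = aₖpₖ₋₁ + pₖ₋₂ and qₖ = aₖqₖ₋₁ + qₖ₋₂:
  k=0: a=21, p=21, q=1
  k=1: a=12, p=253, q=12
  k=2: a=2, p=527, q=25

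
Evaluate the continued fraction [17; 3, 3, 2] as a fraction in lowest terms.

Using pₖ = aₖpₖ₋₁ + pₖ₋₂ and qₖ = aₖqₖ₋₁ + qₖ₋₂:
  k=0: a=17, p=17, q=1
  k=1: a=3, p=52, q=3
  k=2: a=3, p=173, q=10
  k=3: a=2, p=398, q=23

398/23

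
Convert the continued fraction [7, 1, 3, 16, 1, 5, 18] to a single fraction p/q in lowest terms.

Fold from the inside: start with 18/1.
  5 + 1/18 = 91/18
  1 + 18/91 = 109/91
  16 + 91/109 = 1835/109
  3 + 109/1835 = 5614/1835
  1 + 1835/5614 = 7449/5614
  7 + 5614/7449 = 57757/7449

57757/7449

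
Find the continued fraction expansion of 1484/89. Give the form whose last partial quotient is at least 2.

[16; 1, 2, 14, 2]

1484 = 16×89 + 60
89 = 1×60 + 29
60 = 2×29 + 2
29 = 14×2 + 1
2 = 2×1 + 0  (stop)
So 1484/89 = [16; 1, 2, 14, 2].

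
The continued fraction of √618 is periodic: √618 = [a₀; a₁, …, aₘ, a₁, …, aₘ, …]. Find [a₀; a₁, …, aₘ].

a₀ = ⌊√618⌋ = 24.
With m₀=0, d₀=1 and mₖ₊₁ = dₖaₖ − mₖ, dₖ₊₁ = (n − mₖ₊₁²)/dₖ, aₖ₊₁ = ⌊(a₀+mₖ₊₁)/dₖ₊₁⌋:
  k=1: m=24, d=42, a=1
  k=2: m=18, d=7, a=6
  k=3: m=24, d=6, a=8
  k=4: m=24, d=7, a=6
  k=5: m=18, d=42, a=1
  k=6: m=24, d=1, a=48
d=1 and a=2a₀=48 at k=6, so the next step gives (m, d) = (24, 42) again — its k=1 value — and the period has length 6.

[24; 1, 6, 8, 6, 1, 48]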